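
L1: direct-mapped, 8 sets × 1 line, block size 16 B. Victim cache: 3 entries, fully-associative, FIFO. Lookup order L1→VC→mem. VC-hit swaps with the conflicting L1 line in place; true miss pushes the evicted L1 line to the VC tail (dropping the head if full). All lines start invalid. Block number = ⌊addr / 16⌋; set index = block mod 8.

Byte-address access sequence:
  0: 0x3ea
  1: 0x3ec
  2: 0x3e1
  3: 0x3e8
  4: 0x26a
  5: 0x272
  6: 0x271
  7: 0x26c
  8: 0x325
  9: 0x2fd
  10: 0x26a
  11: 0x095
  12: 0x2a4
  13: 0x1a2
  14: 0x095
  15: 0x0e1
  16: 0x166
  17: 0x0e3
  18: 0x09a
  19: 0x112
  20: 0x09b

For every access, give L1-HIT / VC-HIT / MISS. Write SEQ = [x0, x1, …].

0: 0x3ea (blk 62, set 6) → MISS  vc=[]
1: 0x3ec (blk 62, set 6) → L1-HIT  vc=[]
2: 0x3e1 (blk 62, set 6) → L1-HIT  vc=[]
3: 0x3e8 (blk 62, set 6) → L1-HIT  vc=[]
4: 0x26a (blk 38, set 6) → MISS  vc=[62]
5: 0x272 (blk 39, set 7) → MISS  vc=[62]
6: 0x271 (blk 39, set 7) → L1-HIT  vc=[62]
7: 0x26c (blk 38, set 6) → L1-HIT  vc=[62]
8: 0x325 (blk 50, set 2) → MISS  vc=[62]
9: 0x2fd (blk 47, set 7) → MISS  vc=[62, 39]
10: 0x26a (blk 38, set 6) → L1-HIT  vc=[62, 39]
11: 0x95 (blk 9, set 1) → MISS  vc=[62, 39]
12: 0x2a4 (blk 42, set 2) → MISS  vc=[62, 39, 50]
13: 0x1a2 (blk 26, set 2) → MISS  vc=[39, 50, 42]
14: 0x95 (blk 9, set 1) → L1-HIT  vc=[39, 50, 42]
15: 0xe1 (blk 14, set 6) → MISS  vc=[50, 42, 38]
16: 0x166 (blk 22, set 6) → MISS  vc=[42, 38, 14]
17: 0xe3 (blk 14, set 6) → VC-HIT  vc=[42, 38, 22]
18: 0x9a (blk 9, set 1) → L1-HIT  vc=[42, 38, 22]
19: 0x112 (blk 17, set 1) → MISS  vc=[38, 22, 9]
20: 0x9b (blk 9, set 1) → VC-HIT  vc=[38, 22, 17]

SEQ = [MISS, L1-HIT, L1-HIT, L1-HIT, MISS, MISS, L1-HIT, L1-HIT, MISS, MISS, L1-HIT, MISS, MISS, MISS, L1-HIT, MISS, MISS, VC-HIT, L1-HIT, MISS, VC-HIT]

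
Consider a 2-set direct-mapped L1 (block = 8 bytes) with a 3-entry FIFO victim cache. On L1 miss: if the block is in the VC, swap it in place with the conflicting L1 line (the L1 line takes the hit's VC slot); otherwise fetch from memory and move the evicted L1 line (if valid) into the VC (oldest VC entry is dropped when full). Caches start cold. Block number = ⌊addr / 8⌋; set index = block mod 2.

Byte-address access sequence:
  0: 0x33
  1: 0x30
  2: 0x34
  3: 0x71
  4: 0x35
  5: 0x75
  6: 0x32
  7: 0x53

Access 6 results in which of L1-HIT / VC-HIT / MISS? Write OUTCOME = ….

  [0] addr=0x33 blk=6 s=0: MISS | VC []
  [1] addr=0x30 blk=6 s=0: L1-HIT | VC []
  [2] addr=0x34 blk=6 s=0: L1-HIT | VC []
  [3] addr=0x71 blk=14 s=0: MISS | VC [6]
  [4] addr=0x35 blk=6 s=0: VC-HIT | VC [14]
  [5] addr=0x75 blk=14 s=0: VC-HIT | VC [6]
  [6] addr=0x32 blk=6 s=0: VC-HIT | VC [14]
  [7] addr=0x53 blk=10 s=0: MISS | VC [14, 6]

OUTCOME = VC-HIT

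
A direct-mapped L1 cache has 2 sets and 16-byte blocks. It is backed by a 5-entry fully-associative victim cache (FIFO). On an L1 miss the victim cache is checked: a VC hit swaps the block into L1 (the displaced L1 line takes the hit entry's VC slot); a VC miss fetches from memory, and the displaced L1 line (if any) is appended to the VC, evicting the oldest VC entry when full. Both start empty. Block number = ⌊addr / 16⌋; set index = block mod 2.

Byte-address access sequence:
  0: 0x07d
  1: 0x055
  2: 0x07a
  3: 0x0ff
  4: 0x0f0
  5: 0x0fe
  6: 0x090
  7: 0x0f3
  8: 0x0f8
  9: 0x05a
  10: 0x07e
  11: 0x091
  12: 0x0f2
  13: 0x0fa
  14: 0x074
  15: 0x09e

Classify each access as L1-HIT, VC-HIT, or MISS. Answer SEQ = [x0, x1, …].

SEQ = [MISS, MISS, VC-HIT, MISS, L1-HIT, L1-HIT, MISS, VC-HIT, L1-HIT, VC-HIT, VC-HIT, VC-HIT, VC-HIT, L1-HIT, VC-HIT, VC-HIT]

  [0] addr=0x7d blk=7 s=1: MISS | VC []
  [1] addr=0x55 blk=5 s=1: MISS | VC [7]
  [2] addr=0x7a blk=7 s=1: VC-HIT | VC [5]
  [3] addr=0xff blk=15 s=1: MISS | VC [5, 7]
  [4] addr=0xf0 blk=15 s=1: L1-HIT | VC [5, 7]
  [5] addr=0xfe blk=15 s=1: L1-HIT | VC [5, 7]
  [6] addr=0x90 blk=9 s=1: MISS | VC [5, 7, 15]
  [7] addr=0xf3 blk=15 s=1: VC-HIT | VC [5, 7, 9]
  [8] addr=0xf8 blk=15 s=1: L1-HIT | VC [5, 7, 9]
  [9] addr=0x5a blk=5 s=1: VC-HIT | VC [15, 7, 9]
  [10] addr=0x7e blk=7 s=1: VC-HIT | VC [15, 5, 9]
  [11] addr=0x91 blk=9 s=1: VC-HIT | VC [15, 5, 7]
  [12] addr=0xf2 blk=15 s=1: VC-HIT | VC [9, 5, 7]
  [13] addr=0xfa blk=15 s=1: L1-HIT | VC [9, 5, 7]
  [14] addr=0x74 blk=7 s=1: VC-HIT | VC [9, 5, 15]
  [15] addr=0x9e blk=9 s=1: VC-HIT | VC [7, 5, 15]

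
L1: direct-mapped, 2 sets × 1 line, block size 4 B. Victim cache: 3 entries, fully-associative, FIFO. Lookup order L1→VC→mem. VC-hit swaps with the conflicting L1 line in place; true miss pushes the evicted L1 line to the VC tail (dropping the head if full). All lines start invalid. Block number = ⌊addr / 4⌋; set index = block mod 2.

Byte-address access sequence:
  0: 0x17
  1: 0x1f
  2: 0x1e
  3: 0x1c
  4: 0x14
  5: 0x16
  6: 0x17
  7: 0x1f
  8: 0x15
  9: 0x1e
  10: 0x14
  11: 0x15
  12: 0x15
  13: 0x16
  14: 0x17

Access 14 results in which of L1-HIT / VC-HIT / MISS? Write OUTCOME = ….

OUTCOME = L1-HIT

#0 0x17→b5/s1 MISS; vc=[]
#1 0x1f→b7/s1 MISS; vc=[5]
#2 0x1e→b7/s1 L1-HIT; vc=[5]
#3 0x1c→b7/s1 L1-HIT; vc=[5]
#4 0x14→b5/s1 VC-HIT; vc=[7]
#5 0x16→b5/s1 L1-HIT; vc=[7]
#6 0x17→b5/s1 L1-HIT; vc=[7]
#7 0x1f→b7/s1 VC-HIT; vc=[5]
#8 0x15→b5/s1 VC-HIT; vc=[7]
#9 0x1e→b7/s1 VC-HIT; vc=[5]
#10 0x14→b5/s1 VC-HIT; vc=[7]
#11 0x15→b5/s1 L1-HIT; vc=[7]
#12 0x15→b5/s1 L1-HIT; vc=[7]
#13 0x16→b5/s1 L1-HIT; vc=[7]
#14 0x17→b5/s1 L1-HIT; vc=[7]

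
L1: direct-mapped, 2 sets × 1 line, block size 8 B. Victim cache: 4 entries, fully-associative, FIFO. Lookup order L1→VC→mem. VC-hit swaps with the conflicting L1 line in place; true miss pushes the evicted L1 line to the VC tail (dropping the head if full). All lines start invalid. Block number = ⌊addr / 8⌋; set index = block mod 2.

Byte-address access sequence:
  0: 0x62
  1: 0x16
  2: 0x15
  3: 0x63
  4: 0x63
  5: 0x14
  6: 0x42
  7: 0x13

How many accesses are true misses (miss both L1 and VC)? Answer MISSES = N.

MISSES = 3

0: 0x62 (blk 12, set 0) → MISS  vc=[]
1: 0x16 (blk 2, set 0) → MISS  vc=[12]
2: 0x15 (blk 2, set 0) → L1-HIT  vc=[12]
3: 0x63 (blk 12, set 0) → VC-HIT  vc=[2]
4: 0x63 (blk 12, set 0) → L1-HIT  vc=[2]
5: 0x14 (blk 2, set 0) → VC-HIT  vc=[12]
6: 0x42 (blk 8, set 0) → MISS  vc=[12, 2]
7: 0x13 (blk 2, set 0) → VC-HIT  vc=[12, 8]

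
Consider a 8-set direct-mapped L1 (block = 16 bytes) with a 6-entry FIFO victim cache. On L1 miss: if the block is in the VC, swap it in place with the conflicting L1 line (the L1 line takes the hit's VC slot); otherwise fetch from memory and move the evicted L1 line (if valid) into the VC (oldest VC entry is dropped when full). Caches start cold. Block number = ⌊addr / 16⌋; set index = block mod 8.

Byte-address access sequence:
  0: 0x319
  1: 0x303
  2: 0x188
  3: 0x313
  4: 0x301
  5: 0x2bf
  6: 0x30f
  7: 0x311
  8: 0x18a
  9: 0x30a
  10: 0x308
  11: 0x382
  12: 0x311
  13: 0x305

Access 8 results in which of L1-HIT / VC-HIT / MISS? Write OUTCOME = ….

#0 0x319→b49/s1 MISS; vc=[]
#1 0x303→b48/s0 MISS; vc=[]
#2 0x188→b24/s0 MISS; vc=[48]
#3 0x313→b49/s1 L1-HIT; vc=[48]
#4 0x301→b48/s0 VC-HIT; vc=[24]
#5 0x2bf→b43/s3 MISS; vc=[24]
#6 0x30f→b48/s0 L1-HIT; vc=[24]
#7 0x311→b49/s1 L1-HIT; vc=[24]
#8 0x18a→b24/s0 VC-HIT; vc=[48]
#9 0x30a→b48/s0 VC-HIT; vc=[24]
#10 0x308→b48/s0 L1-HIT; vc=[24]
#11 0x382→b56/s0 MISS; vc=[24,48]
#12 0x311→b49/s1 L1-HIT; vc=[24,48]
#13 0x305→b48/s0 VC-HIT; vc=[24,56]

OUTCOME = VC-HIT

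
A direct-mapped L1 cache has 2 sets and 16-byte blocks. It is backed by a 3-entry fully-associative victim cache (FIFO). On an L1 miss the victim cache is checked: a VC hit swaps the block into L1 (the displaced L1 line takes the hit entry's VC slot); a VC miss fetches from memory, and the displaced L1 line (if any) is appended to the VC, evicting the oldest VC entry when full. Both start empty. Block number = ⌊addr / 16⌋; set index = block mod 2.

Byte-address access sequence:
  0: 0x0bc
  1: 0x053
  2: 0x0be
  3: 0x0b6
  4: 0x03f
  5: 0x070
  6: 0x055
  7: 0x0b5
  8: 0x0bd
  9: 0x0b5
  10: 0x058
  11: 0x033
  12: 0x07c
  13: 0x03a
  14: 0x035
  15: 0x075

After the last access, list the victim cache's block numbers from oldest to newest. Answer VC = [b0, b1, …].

VC = [3, 11, 5]

#0 0xbc→b11/s1 MISS; vc=[]
#1 0x53→b5/s1 MISS; vc=[11]
#2 0xbe→b11/s1 VC-HIT; vc=[5]
#3 0xb6→b11/s1 L1-HIT; vc=[5]
#4 0x3f→b3/s1 MISS; vc=[5,11]
#5 0x70→b7/s1 MISS; vc=[5,11,3]
#6 0x55→b5/s1 VC-HIT; vc=[7,11,3]
#7 0xb5→b11/s1 VC-HIT; vc=[7,5,3]
#8 0xbd→b11/s1 L1-HIT; vc=[7,5,3]
#9 0xb5→b11/s1 L1-HIT; vc=[7,5,3]
#10 0x58→b5/s1 VC-HIT; vc=[7,11,3]
#11 0x33→b3/s1 VC-HIT; vc=[7,11,5]
#12 0x7c→b7/s1 VC-HIT; vc=[3,11,5]
#13 0x3a→b3/s1 VC-HIT; vc=[7,11,5]
#14 0x35→b3/s1 L1-HIT; vc=[7,11,5]
#15 0x75→b7/s1 VC-HIT; vc=[3,11,5]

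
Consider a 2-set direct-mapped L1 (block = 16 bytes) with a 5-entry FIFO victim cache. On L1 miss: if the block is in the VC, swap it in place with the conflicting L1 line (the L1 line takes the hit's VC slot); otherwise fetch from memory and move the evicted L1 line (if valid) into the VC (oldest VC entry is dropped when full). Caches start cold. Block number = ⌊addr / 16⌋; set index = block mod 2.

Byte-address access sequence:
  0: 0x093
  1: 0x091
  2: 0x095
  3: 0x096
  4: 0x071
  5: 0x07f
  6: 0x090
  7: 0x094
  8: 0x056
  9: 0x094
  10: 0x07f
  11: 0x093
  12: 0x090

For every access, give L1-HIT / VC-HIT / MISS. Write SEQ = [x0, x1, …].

  [0] addr=0x93 blk=9 s=1: MISS | VC []
  [1] addr=0x91 blk=9 s=1: L1-HIT | VC []
  [2] addr=0x95 blk=9 s=1: L1-HIT | VC []
  [3] addr=0x96 blk=9 s=1: L1-HIT | VC []
  [4] addr=0x71 blk=7 s=1: MISS | VC [9]
  [5] addr=0x7f blk=7 s=1: L1-HIT | VC [9]
  [6] addr=0x90 blk=9 s=1: VC-HIT | VC [7]
  [7] addr=0x94 blk=9 s=1: L1-HIT | VC [7]
  [8] addr=0x56 blk=5 s=1: MISS | VC [7, 9]
  [9] addr=0x94 blk=9 s=1: VC-HIT | VC [7, 5]
  [10] addr=0x7f blk=7 s=1: VC-HIT | VC [9, 5]
  [11] addr=0x93 blk=9 s=1: VC-HIT | VC [7, 5]
  [12] addr=0x90 blk=9 s=1: L1-HIT | VC [7, 5]

SEQ = [MISS, L1-HIT, L1-HIT, L1-HIT, MISS, L1-HIT, VC-HIT, L1-HIT, MISS, VC-HIT, VC-HIT, VC-HIT, L1-HIT]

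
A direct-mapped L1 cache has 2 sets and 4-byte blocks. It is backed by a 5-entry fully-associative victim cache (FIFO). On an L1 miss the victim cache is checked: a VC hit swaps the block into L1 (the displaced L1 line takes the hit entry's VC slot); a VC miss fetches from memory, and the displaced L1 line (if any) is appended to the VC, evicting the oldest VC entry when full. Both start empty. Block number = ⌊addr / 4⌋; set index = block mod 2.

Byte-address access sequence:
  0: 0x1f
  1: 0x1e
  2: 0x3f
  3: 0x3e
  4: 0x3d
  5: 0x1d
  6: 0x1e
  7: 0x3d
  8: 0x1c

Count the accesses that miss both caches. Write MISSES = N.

  [0] addr=0x1f blk=7 s=1: MISS | VC []
  [1] addr=0x1e blk=7 s=1: L1-HIT | VC []
  [2] addr=0x3f blk=15 s=1: MISS | VC [7]
  [3] addr=0x3e blk=15 s=1: L1-HIT | VC [7]
  [4] addr=0x3d blk=15 s=1: L1-HIT | VC [7]
  [5] addr=0x1d blk=7 s=1: VC-HIT | VC [15]
  [6] addr=0x1e blk=7 s=1: L1-HIT | VC [15]
  [7] addr=0x3d blk=15 s=1: VC-HIT | VC [7]
  [8] addr=0x1c blk=7 s=1: VC-HIT | VC [15]

MISSES = 2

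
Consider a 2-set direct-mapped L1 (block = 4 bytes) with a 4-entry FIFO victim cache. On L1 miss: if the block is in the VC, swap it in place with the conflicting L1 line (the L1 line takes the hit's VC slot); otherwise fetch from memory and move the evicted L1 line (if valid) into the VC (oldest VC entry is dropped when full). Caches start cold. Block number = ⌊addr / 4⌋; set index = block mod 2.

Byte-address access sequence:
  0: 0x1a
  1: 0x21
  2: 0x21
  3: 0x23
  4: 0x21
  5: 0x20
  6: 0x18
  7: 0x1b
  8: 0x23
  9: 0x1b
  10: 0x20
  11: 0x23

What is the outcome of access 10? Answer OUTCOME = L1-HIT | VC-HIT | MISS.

#0 0x1a→b6/s0 MISS; vc=[]
#1 0x21→b8/s0 MISS; vc=[6]
#2 0x21→b8/s0 L1-HIT; vc=[6]
#3 0x23→b8/s0 L1-HIT; vc=[6]
#4 0x21→b8/s0 L1-HIT; vc=[6]
#5 0x20→b8/s0 L1-HIT; vc=[6]
#6 0x18→b6/s0 VC-HIT; vc=[8]
#7 0x1b→b6/s0 L1-HIT; vc=[8]
#8 0x23→b8/s0 VC-HIT; vc=[6]
#9 0x1b→b6/s0 VC-HIT; vc=[8]
#10 0x20→b8/s0 VC-HIT; vc=[6]
#11 0x23→b8/s0 L1-HIT; vc=[6]

OUTCOME = VC-HIT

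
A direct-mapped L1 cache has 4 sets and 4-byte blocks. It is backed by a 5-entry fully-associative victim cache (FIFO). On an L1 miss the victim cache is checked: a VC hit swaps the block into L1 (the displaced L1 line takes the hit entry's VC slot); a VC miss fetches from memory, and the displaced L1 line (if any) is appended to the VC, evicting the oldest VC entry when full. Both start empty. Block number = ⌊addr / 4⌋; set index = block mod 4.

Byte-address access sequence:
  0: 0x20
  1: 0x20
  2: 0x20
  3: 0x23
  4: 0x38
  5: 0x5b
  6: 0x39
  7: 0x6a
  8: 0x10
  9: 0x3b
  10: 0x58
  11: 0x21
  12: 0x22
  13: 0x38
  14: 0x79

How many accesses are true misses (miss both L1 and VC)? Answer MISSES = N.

0: 0x20 (blk 8, set 0) → MISS  vc=[]
1: 0x20 (blk 8, set 0) → L1-HIT  vc=[]
2: 0x20 (blk 8, set 0) → L1-HIT  vc=[]
3: 0x23 (blk 8, set 0) → L1-HIT  vc=[]
4: 0x38 (blk 14, set 2) → MISS  vc=[]
5: 0x5b (blk 22, set 2) → MISS  vc=[14]
6: 0x39 (blk 14, set 2) → VC-HIT  vc=[22]
7: 0x6a (blk 26, set 2) → MISS  vc=[22, 14]
8: 0x10 (blk 4, set 0) → MISS  vc=[22, 14, 8]
9: 0x3b (blk 14, set 2) → VC-HIT  vc=[22, 26, 8]
10: 0x58 (blk 22, set 2) → VC-HIT  vc=[14, 26, 8]
11: 0x21 (blk 8, set 0) → VC-HIT  vc=[14, 26, 4]
12: 0x22 (blk 8, set 0) → L1-HIT  vc=[14, 26, 4]
13: 0x38 (blk 14, set 2) → VC-HIT  vc=[22, 26, 4]
14: 0x79 (blk 30, set 2) → MISS  vc=[22, 26, 4, 14]

MISSES = 6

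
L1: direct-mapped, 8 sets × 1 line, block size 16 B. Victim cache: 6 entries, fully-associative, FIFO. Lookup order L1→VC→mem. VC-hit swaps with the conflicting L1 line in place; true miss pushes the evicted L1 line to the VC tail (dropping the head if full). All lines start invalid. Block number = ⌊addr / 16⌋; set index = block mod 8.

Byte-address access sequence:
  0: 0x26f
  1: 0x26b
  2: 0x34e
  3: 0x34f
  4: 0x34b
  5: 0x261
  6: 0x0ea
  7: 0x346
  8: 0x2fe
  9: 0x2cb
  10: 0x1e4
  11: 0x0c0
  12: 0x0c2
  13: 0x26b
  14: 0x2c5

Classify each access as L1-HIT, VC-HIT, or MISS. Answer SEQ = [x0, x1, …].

SEQ = [MISS, L1-HIT, MISS, L1-HIT, L1-HIT, L1-HIT, MISS, L1-HIT, MISS, MISS, MISS, MISS, L1-HIT, VC-HIT, VC-HIT]

0: 0x26f (blk 38, set 6) → MISS  vc=[]
1: 0x26b (blk 38, set 6) → L1-HIT  vc=[]
2: 0x34e (blk 52, set 4) → MISS  vc=[]
3: 0x34f (blk 52, set 4) → L1-HIT  vc=[]
4: 0x34b (blk 52, set 4) → L1-HIT  vc=[]
5: 0x261 (blk 38, set 6) → L1-HIT  vc=[]
6: 0xea (blk 14, set 6) → MISS  vc=[38]
7: 0x346 (blk 52, set 4) → L1-HIT  vc=[38]
8: 0x2fe (blk 47, set 7) → MISS  vc=[38]
9: 0x2cb (blk 44, set 4) → MISS  vc=[38, 52]
10: 0x1e4 (blk 30, set 6) → MISS  vc=[38, 52, 14]
11: 0xc0 (blk 12, set 4) → MISS  vc=[38, 52, 14, 44]
12: 0xc2 (blk 12, set 4) → L1-HIT  vc=[38, 52, 14, 44]
13: 0x26b (blk 38, set 6) → VC-HIT  vc=[30, 52, 14, 44]
14: 0x2c5 (blk 44, set 4) → VC-HIT  vc=[30, 52, 14, 12]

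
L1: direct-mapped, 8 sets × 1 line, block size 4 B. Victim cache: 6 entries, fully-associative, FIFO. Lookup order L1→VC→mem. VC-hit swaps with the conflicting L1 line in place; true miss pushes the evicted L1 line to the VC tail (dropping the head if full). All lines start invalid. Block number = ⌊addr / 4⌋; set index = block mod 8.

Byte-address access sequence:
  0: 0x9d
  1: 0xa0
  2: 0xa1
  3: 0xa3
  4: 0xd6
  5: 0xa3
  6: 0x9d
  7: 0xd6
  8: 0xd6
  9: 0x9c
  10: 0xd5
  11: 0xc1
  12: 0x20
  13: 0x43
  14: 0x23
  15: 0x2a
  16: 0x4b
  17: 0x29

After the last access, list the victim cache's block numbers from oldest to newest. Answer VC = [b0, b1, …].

0: 0x9d (blk 39, set 7) → MISS  vc=[]
1: 0xa0 (blk 40, set 0) → MISS  vc=[]
2: 0xa1 (blk 40, set 0) → L1-HIT  vc=[]
3: 0xa3 (blk 40, set 0) → L1-HIT  vc=[]
4: 0xd6 (blk 53, set 5) → MISS  vc=[]
5: 0xa3 (blk 40, set 0) → L1-HIT  vc=[]
6: 0x9d (blk 39, set 7) → L1-HIT  vc=[]
7: 0xd6 (blk 53, set 5) → L1-HIT  vc=[]
8: 0xd6 (blk 53, set 5) → L1-HIT  vc=[]
9: 0x9c (blk 39, set 7) → L1-HIT  vc=[]
10: 0xd5 (blk 53, set 5) → L1-HIT  vc=[]
11: 0xc1 (blk 48, set 0) → MISS  vc=[40]
12: 0x20 (blk 8, set 0) → MISS  vc=[40, 48]
13: 0x43 (blk 16, set 0) → MISS  vc=[40, 48, 8]
14: 0x23 (blk 8, set 0) → VC-HIT  vc=[40, 48, 16]
15: 0x2a (blk 10, set 2) → MISS  vc=[40, 48, 16]
16: 0x4b (blk 18, set 2) → MISS  vc=[40, 48, 16, 10]
17: 0x29 (blk 10, set 2) → VC-HIT  vc=[40, 48, 16, 18]

VC = [40, 48, 16, 18]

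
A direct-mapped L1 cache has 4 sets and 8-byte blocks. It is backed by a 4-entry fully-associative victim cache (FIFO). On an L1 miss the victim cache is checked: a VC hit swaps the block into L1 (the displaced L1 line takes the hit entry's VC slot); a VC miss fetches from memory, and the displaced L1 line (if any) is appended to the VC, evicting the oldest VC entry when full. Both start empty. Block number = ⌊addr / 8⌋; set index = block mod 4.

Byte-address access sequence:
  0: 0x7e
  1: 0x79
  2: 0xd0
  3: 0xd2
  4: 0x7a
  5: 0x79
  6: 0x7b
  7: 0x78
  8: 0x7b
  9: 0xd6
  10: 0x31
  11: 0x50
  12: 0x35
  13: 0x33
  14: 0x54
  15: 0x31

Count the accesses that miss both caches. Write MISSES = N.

MISSES = 4

  [0] addr=0x7e blk=15 s=3: MISS | VC []
  [1] addr=0x79 blk=15 s=3: L1-HIT | VC []
  [2] addr=0xd0 blk=26 s=2: MISS | VC []
  [3] addr=0xd2 blk=26 s=2: L1-HIT | VC []
  [4] addr=0x7a blk=15 s=3: L1-HIT | VC []
  [5] addr=0x79 blk=15 s=3: L1-HIT | VC []
  [6] addr=0x7b blk=15 s=3: L1-HIT | VC []
  [7] addr=0x78 blk=15 s=3: L1-HIT | VC []
  [8] addr=0x7b blk=15 s=3: L1-HIT | VC []
  [9] addr=0xd6 blk=26 s=2: L1-HIT | VC []
  [10] addr=0x31 blk=6 s=2: MISS | VC [26]
  [11] addr=0x50 blk=10 s=2: MISS | VC [26, 6]
  [12] addr=0x35 blk=6 s=2: VC-HIT | VC [26, 10]
  [13] addr=0x33 blk=6 s=2: L1-HIT | VC [26, 10]
  [14] addr=0x54 blk=10 s=2: VC-HIT | VC [26, 6]
  [15] addr=0x31 blk=6 s=2: VC-HIT | VC [26, 10]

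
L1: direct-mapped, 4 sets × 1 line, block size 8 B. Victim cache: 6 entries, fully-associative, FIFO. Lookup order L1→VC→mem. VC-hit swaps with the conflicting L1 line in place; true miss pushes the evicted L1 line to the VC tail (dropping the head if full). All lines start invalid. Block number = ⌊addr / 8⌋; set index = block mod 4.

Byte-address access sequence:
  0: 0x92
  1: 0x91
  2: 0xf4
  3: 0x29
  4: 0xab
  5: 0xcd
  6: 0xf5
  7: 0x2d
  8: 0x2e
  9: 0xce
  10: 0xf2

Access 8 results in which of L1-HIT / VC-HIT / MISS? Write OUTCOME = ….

OUTCOME = L1-HIT

#0 0x92→b18/s2 MISS; vc=[]
#1 0x91→b18/s2 L1-HIT; vc=[]
#2 0xf4→b30/s2 MISS; vc=[18]
#3 0x29→b5/s1 MISS; vc=[18]
#4 0xab→b21/s1 MISS; vc=[18,5]
#5 0xcd→b25/s1 MISS; vc=[18,5,21]
#6 0xf5→b30/s2 L1-HIT; vc=[18,5,21]
#7 0x2d→b5/s1 VC-HIT; vc=[18,25,21]
#8 0x2e→b5/s1 L1-HIT; vc=[18,25,21]
#9 0xce→b25/s1 VC-HIT; vc=[18,5,21]
#10 0xf2→b30/s2 L1-HIT; vc=[18,5,21]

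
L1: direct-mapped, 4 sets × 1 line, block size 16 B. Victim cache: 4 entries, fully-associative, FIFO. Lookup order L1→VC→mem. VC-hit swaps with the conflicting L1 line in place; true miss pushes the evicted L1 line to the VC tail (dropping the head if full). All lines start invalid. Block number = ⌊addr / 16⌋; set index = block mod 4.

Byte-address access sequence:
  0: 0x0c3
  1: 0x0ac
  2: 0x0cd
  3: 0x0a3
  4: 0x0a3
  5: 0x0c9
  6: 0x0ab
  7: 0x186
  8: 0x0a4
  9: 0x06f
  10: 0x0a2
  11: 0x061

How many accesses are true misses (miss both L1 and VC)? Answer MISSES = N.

0: 0xc3 (blk 12, set 0) → MISS  vc=[]
1: 0xac (blk 10, set 2) → MISS  vc=[]
2: 0xcd (blk 12, set 0) → L1-HIT  vc=[]
3: 0xa3 (blk 10, set 2) → L1-HIT  vc=[]
4: 0xa3 (blk 10, set 2) → L1-HIT  vc=[]
5: 0xc9 (blk 12, set 0) → L1-HIT  vc=[]
6: 0xab (blk 10, set 2) → L1-HIT  vc=[]
7: 0x186 (blk 24, set 0) → MISS  vc=[12]
8: 0xa4 (blk 10, set 2) → L1-HIT  vc=[12]
9: 0x6f (blk 6, set 2) → MISS  vc=[12, 10]
10: 0xa2 (blk 10, set 2) → VC-HIT  vc=[12, 6]
11: 0x61 (blk 6, set 2) → VC-HIT  vc=[12, 10]

MISSES = 4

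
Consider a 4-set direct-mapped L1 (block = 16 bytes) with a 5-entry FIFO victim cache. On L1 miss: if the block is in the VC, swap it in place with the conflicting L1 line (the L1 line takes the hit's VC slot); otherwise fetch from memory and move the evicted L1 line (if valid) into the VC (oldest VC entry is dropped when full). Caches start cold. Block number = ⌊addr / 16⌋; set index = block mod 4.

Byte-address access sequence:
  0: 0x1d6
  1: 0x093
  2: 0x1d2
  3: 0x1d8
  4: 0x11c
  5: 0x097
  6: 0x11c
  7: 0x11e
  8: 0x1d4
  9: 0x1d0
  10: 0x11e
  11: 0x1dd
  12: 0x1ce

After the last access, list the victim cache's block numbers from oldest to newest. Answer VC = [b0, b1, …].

VC = [9, 17]

0: 0x1d6 (blk 29, set 1) → MISS  vc=[]
1: 0x93 (blk 9, set 1) → MISS  vc=[29]
2: 0x1d2 (blk 29, set 1) → VC-HIT  vc=[9]
3: 0x1d8 (blk 29, set 1) → L1-HIT  vc=[9]
4: 0x11c (blk 17, set 1) → MISS  vc=[9, 29]
5: 0x97 (blk 9, set 1) → VC-HIT  vc=[17, 29]
6: 0x11c (blk 17, set 1) → VC-HIT  vc=[9, 29]
7: 0x11e (blk 17, set 1) → L1-HIT  vc=[9, 29]
8: 0x1d4 (blk 29, set 1) → VC-HIT  vc=[9, 17]
9: 0x1d0 (blk 29, set 1) → L1-HIT  vc=[9, 17]
10: 0x11e (blk 17, set 1) → VC-HIT  vc=[9, 29]
11: 0x1dd (blk 29, set 1) → VC-HIT  vc=[9, 17]
12: 0x1ce (blk 28, set 0) → MISS  vc=[9, 17]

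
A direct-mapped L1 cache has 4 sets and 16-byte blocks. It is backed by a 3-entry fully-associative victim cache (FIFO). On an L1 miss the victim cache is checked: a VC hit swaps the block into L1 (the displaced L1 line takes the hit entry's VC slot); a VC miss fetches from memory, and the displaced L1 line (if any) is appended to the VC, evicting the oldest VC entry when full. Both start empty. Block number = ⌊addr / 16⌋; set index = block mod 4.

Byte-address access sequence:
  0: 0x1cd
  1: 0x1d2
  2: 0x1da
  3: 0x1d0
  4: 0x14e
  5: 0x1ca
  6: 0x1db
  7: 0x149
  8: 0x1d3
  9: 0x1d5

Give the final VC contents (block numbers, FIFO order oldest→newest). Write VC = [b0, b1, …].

  [0] addr=0x1cd blk=28 s=0: MISS | VC []
  [1] addr=0x1d2 blk=29 s=1: MISS | VC []
  [2] addr=0x1da blk=29 s=1: L1-HIT | VC []
  [3] addr=0x1d0 blk=29 s=1: L1-HIT | VC []
  [4] addr=0x14e blk=20 s=0: MISS | VC [28]
  [5] addr=0x1ca blk=28 s=0: VC-HIT | VC [20]
  [6] addr=0x1db blk=29 s=1: L1-HIT | VC [20]
  [7] addr=0x149 blk=20 s=0: VC-HIT | VC [28]
  [8] addr=0x1d3 blk=29 s=1: L1-HIT | VC [28]
  [9] addr=0x1d5 blk=29 s=1: L1-HIT | VC [28]

VC = [28]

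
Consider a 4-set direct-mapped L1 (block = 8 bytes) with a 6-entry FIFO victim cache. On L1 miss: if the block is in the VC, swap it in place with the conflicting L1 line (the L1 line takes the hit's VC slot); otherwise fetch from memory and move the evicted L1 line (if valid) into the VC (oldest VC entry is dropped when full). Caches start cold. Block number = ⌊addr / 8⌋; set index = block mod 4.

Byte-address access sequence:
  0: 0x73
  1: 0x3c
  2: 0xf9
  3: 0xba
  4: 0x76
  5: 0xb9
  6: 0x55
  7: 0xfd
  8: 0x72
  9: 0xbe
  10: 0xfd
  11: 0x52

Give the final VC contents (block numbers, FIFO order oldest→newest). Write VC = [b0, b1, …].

VC = [7, 23, 14]

  [0] addr=0x73 blk=14 s=2: MISS | VC []
  [1] addr=0x3c blk=7 s=3: MISS | VC []
  [2] addr=0xf9 blk=31 s=3: MISS | VC [7]
  [3] addr=0xba blk=23 s=3: MISS | VC [7, 31]
  [4] addr=0x76 blk=14 s=2: L1-HIT | VC [7, 31]
  [5] addr=0xb9 blk=23 s=3: L1-HIT | VC [7, 31]
  [6] addr=0x55 blk=10 s=2: MISS | VC [7, 31, 14]
  [7] addr=0xfd blk=31 s=3: VC-HIT | VC [7, 23, 14]
  [8] addr=0x72 blk=14 s=2: VC-HIT | VC [7, 23, 10]
  [9] addr=0xbe blk=23 s=3: VC-HIT | VC [7, 31, 10]
  [10] addr=0xfd blk=31 s=3: VC-HIT | VC [7, 23, 10]
  [11] addr=0x52 blk=10 s=2: VC-HIT | VC [7, 23, 14]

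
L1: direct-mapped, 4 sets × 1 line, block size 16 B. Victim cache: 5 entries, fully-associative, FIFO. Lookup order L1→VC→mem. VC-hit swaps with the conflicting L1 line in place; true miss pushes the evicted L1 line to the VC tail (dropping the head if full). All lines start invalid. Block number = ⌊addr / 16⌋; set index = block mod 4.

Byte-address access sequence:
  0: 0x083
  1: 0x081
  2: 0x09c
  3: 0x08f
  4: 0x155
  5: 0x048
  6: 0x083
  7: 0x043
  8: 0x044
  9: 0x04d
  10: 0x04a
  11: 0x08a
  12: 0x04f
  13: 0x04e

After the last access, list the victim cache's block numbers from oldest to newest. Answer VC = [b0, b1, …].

#0 0x83→b8/s0 MISS; vc=[]
#1 0x81→b8/s0 L1-HIT; vc=[]
#2 0x9c→b9/s1 MISS; vc=[]
#3 0x8f→b8/s0 L1-HIT; vc=[]
#4 0x155→b21/s1 MISS; vc=[9]
#5 0x48→b4/s0 MISS; vc=[9,8]
#6 0x83→b8/s0 VC-HIT; vc=[9,4]
#7 0x43→b4/s0 VC-HIT; vc=[9,8]
#8 0x44→b4/s0 L1-HIT; vc=[9,8]
#9 0x4d→b4/s0 L1-HIT; vc=[9,8]
#10 0x4a→b4/s0 L1-HIT; vc=[9,8]
#11 0x8a→b8/s0 VC-HIT; vc=[9,4]
#12 0x4f→b4/s0 VC-HIT; vc=[9,8]
#13 0x4e→b4/s0 L1-HIT; vc=[9,8]

VC = [9, 8]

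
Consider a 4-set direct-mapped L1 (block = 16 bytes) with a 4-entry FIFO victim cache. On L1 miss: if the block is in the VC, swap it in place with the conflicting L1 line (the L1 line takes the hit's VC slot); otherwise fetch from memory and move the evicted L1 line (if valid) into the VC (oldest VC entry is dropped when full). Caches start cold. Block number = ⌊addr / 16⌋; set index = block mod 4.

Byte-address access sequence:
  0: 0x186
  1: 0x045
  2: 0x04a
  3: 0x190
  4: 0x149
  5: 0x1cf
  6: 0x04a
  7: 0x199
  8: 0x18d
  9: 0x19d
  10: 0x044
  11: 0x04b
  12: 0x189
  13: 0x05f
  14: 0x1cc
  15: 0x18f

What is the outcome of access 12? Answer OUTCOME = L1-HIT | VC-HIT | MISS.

OUTCOME = VC-HIT

  [0] addr=0x186 blk=24 s=0: MISS | VC []
  [1] addr=0x45 blk=4 s=0: MISS | VC [24]
  [2] addr=0x4a blk=4 s=0: L1-HIT | VC [24]
  [3] addr=0x190 blk=25 s=1: MISS | VC [24]
  [4] addr=0x149 blk=20 s=0: MISS | VC [24, 4]
  [5] addr=0x1cf blk=28 s=0: MISS | VC [24, 4, 20]
  [6] addr=0x4a blk=4 s=0: VC-HIT | VC [24, 28, 20]
  [7] addr=0x199 blk=25 s=1: L1-HIT | VC [24, 28, 20]
  [8] addr=0x18d blk=24 s=0: VC-HIT | VC [4, 28, 20]
  [9] addr=0x19d blk=25 s=1: L1-HIT | VC [4, 28, 20]
  [10] addr=0x44 blk=4 s=0: VC-HIT | VC [24, 28, 20]
  [11] addr=0x4b blk=4 s=0: L1-HIT | VC [24, 28, 20]
  [12] addr=0x189 blk=24 s=0: VC-HIT | VC [4, 28, 20]
  [13] addr=0x5f blk=5 s=1: MISS | VC [4, 28, 20, 25]
  [14] addr=0x1cc blk=28 s=0: VC-HIT | VC [4, 24, 20, 25]
  [15] addr=0x18f blk=24 s=0: VC-HIT | VC [4, 28, 20, 25]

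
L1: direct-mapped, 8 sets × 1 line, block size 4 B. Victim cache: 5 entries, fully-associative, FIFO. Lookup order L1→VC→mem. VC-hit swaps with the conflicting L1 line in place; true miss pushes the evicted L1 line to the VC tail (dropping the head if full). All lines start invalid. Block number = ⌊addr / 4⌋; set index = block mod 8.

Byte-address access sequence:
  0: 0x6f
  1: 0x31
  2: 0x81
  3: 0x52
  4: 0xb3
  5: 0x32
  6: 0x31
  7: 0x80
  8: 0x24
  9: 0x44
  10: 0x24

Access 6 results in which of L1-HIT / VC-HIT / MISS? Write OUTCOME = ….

OUTCOME = L1-HIT

#0 0x6f→b27/s3 MISS; vc=[]
#1 0x31→b12/s4 MISS; vc=[]
#2 0x81→b32/s0 MISS; vc=[]
#3 0x52→b20/s4 MISS; vc=[12]
#4 0xb3→b44/s4 MISS; vc=[12,20]
#5 0x32→b12/s4 VC-HIT; vc=[44,20]
#6 0x31→b12/s4 L1-HIT; vc=[44,20]
#7 0x80→b32/s0 L1-HIT; vc=[44,20]
#8 0x24→b9/s1 MISS; vc=[44,20]
#9 0x44→b17/s1 MISS; vc=[44,20,9]
#10 0x24→b9/s1 VC-HIT; vc=[44,20,17]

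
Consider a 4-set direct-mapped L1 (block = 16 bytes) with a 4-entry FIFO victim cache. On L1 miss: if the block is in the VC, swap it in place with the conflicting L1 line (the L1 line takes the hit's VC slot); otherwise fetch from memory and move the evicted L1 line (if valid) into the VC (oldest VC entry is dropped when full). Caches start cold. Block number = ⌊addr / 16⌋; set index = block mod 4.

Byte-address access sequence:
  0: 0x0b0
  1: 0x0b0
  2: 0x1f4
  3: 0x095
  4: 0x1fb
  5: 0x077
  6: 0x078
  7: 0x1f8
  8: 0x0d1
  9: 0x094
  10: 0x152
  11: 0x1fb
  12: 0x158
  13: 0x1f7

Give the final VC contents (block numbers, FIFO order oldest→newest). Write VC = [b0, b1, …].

VC = [11, 7, 13, 9]

  [0] addr=0xb0 blk=11 s=3: MISS | VC []
  [1] addr=0xb0 blk=11 s=3: L1-HIT | VC []
  [2] addr=0x1f4 blk=31 s=3: MISS | VC [11]
  [3] addr=0x95 blk=9 s=1: MISS | VC [11]
  [4] addr=0x1fb blk=31 s=3: L1-HIT | VC [11]
  [5] addr=0x77 blk=7 s=3: MISS | VC [11, 31]
  [6] addr=0x78 blk=7 s=3: L1-HIT | VC [11, 31]
  [7] addr=0x1f8 blk=31 s=3: VC-HIT | VC [11, 7]
  [8] addr=0xd1 blk=13 s=1: MISS | VC [11, 7, 9]
  [9] addr=0x94 blk=9 s=1: VC-HIT | VC [11, 7, 13]
  [10] addr=0x152 blk=21 s=1: MISS | VC [11, 7, 13, 9]
  [11] addr=0x1fb blk=31 s=3: L1-HIT | VC [11, 7, 13, 9]
  [12] addr=0x158 blk=21 s=1: L1-HIT | VC [11, 7, 13, 9]
  [13] addr=0x1f7 blk=31 s=3: L1-HIT | VC [11, 7, 13, 9]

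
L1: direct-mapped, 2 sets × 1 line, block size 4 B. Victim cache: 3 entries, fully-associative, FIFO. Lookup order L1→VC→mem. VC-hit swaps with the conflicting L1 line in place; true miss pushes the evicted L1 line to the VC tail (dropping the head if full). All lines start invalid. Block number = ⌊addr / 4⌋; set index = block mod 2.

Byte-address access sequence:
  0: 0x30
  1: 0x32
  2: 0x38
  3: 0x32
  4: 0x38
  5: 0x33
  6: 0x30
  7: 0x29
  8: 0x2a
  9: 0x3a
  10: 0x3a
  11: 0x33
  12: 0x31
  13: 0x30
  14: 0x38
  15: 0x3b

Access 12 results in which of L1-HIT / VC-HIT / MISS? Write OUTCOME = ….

OUTCOME = L1-HIT

  [0] addr=0x30 blk=12 s=0: MISS | VC []
  [1] addr=0x32 blk=12 s=0: L1-HIT | VC []
  [2] addr=0x38 blk=14 s=0: MISS | VC [12]
  [3] addr=0x32 blk=12 s=0: VC-HIT | VC [14]
  [4] addr=0x38 blk=14 s=0: VC-HIT | VC [12]
  [5] addr=0x33 blk=12 s=0: VC-HIT | VC [14]
  [6] addr=0x30 blk=12 s=0: L1-HIT | VC [14]
  [7] addr=0x29 blk=10 s=0: MISS | VC [14, 12]
  [8] addr=0x2a blk=10 s=0: L1-HIT | VC [14, 12]
  [9] addr=0x3a blk=14 s=0: VC-HIT | VC [10, 12]
  [10] addr=0x3a blk=14 s=0: L1-HIT | VC [10, 12]
  [11] addr=0x33 blk=12 s=0: VC-HIT | VC [10, 14]
  [12] addr=0x31 blk=12 s=0: L1-HIT | VC [10, 14]
  [13] addr=0x30 blk=12 s=0: L1-HIT | VC [10, 14]
  [14] addr=0x38 blk=14 s=0: VC-HIT | VC [10, 12]
  [15] addr=0x3b blk=14 s=0: L1-HIT | VC [10, 12]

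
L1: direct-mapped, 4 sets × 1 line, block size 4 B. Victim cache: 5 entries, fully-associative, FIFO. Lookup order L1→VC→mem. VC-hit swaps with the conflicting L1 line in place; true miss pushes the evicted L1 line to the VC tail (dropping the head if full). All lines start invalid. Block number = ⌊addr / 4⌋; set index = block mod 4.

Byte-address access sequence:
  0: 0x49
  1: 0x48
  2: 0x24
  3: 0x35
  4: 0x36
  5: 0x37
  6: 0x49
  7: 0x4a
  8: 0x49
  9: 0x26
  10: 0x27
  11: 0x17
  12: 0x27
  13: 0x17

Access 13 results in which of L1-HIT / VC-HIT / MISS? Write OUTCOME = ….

OUTCOME = VC-HIT

#0 0x49→b18/s2 MISS; vc=[]
#1 0x48→b18/s2 L1-HIT; vc=[]
#2 0x24→b9/s1 MISS; vc=[]
#3 0x35→b13/s1 MISS; vc=[9]
#4 0x36→b13/s1 L1-HIT; vc=[9]
#5 0x37→b13/s1 L1-HIT; vc=[9]
#6 0x49→b18/s2 L1-HIT; vc=[9]
#7 0x4a→b18/s2 L1-HIT; vc=[9]
#8 0x49→b18/s2 L1-HIT; vc=[9]
#9 0x26→b9/s1 VC-HIT; vc=[13]
#10 0x27→b9/s1 L1-HIT; vc=[13]
#11 0x17→b5/s1 MISS; vc=[13,9]
#12 0x27→b9/s1 VC-HIT; vc=[13,5]
#13 0x17→b5/s1 VC-HIT; vc=[13,9]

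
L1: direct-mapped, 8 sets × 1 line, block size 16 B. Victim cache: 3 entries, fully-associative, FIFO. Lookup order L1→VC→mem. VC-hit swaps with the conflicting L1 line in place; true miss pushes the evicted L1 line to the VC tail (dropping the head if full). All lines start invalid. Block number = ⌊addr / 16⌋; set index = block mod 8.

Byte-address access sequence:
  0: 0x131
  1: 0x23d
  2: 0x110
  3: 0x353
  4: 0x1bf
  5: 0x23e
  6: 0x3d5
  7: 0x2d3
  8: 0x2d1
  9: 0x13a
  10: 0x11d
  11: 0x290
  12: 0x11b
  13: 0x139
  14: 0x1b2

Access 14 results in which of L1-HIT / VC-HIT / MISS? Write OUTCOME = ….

OUTCOME = MISS

0: 0x131 (blk 19, set 3) → MISS  vc=[]
1: 0x23d (blk 35, set 3) → MISS  vc=[19]
2: 0x110 (blk 17, set 1) → MISS  vc=[19]
3: 0x353 (blk 53, set 5) → MISS  vc=[19]
4: 0x1bf (blk 27, set 3) → MISS  vc=[19, 35]
5: 0x23e (blk 35, set 3) → VC-HIT  vc=[19, 27]
6: 0x3d5 (blk 61, set 5) → MISS  vc=[19, 27, 53]
7: 0x2d3 (blk 45, set 5) → MISS  vc=[27, 53, 61]
8: 0x2d1 (blk 45, set 5) → L1-HIT  vc=[27, 53, 61]
9: 0x13a (blk 19, set 3) → MISS  vc=[53, 61, 35]
10: 0x11d (blk 17, set 1) → L1-HIT  vc=[53, 61, 35]
11: 0x290 (blk 41, set 1) → MISS  vc=[61, 35, 17]
12: 0x11b (blk 17, set 1) → VC-HIT  vc=[61, 35, 41]
13: 0x139 (blk 19, set 3) → L1-HIT  vc=[61, 35, 41]
14: 0x1b2 (blk 27, set 3) → MISS  vc=[35, 41, 19]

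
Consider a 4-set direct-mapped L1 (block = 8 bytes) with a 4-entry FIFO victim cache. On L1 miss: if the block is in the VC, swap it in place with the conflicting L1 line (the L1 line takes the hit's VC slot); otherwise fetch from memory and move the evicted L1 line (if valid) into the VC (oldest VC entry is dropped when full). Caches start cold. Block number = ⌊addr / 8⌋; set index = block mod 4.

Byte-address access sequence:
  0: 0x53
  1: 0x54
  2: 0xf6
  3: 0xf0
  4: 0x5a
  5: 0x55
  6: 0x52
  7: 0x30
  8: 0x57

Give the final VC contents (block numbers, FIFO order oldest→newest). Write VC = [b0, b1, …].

VC = [30, 6]

0: 0x53 (blk 10, set 2) → MISS  vc=[]
1: 0x54 (blk 10, set 2) → L1-HIT  vc=[]
2: 0xf6 (blk 30, set 2) → MISS  vc=[10]
3: 0xf0 (blk 30, set 2) → L1-HIT  vc=[10]
4: 0x5a (blk 11, set 3) → MISS  vc=[10]
5: 0x55 (blk 10, set 2) → VC-HIT  vc=[30]
6: 0x52 (blk 10, set 2) → L1-HIT  vc=[30]
7: 0x30 (blk 6, set 2) → MISS  vc=[30, 10]
8: 0x57 (blk 10, set 2) → VC-HIT  vc=[30, 6]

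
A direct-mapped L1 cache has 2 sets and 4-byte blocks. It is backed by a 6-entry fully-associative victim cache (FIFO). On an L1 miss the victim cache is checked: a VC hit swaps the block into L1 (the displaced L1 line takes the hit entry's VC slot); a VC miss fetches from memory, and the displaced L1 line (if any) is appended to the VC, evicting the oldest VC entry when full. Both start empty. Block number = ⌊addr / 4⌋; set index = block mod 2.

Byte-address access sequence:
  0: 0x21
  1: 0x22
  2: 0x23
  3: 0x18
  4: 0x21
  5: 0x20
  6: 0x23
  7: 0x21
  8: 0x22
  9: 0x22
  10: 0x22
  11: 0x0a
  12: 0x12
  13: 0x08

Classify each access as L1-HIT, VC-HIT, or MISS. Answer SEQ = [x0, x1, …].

SEQ = [MISS, L1-HIT, L1-HIT, MISS, VC-HIT, L1-HIT, L1-HIT, L1-HIT, L1-HIT, L1-HIT, L1-HIT, MISS, MISS, VC-HIT]

  [0] addr=0x21 blk=8 s=0: MISS | VC []
  [1] addr=0x22 blk=8 s=0: L1-HIT | VC []
  [2] addr=0x23 blk=8 s=0: L1-HIT | VC []
  [3] addr=0x18 blk=6 s=0: MISS | VC [8]
  [4] addr=0x21 blk=8 s=0: VC-HIT | VC [6]
  [5] addr=0x20 blk=8 s=0: L1-HIT | VC [6]
  [6] addr=0x23 blk=8 s=0: L1-HIT | VC [6]
  [7] addr=0x21 blk=8 s=0: L1-HIT | VC [6]
  [8] addr=0x22 blk=8 s=0: L1-HIT | VC [6]
  [9] addr=0x22 blk=8 s=0: L1-HIT | VC [6]
  [10] addr=0x22 blk=8 s=0: L1-HIT | VC [6]
  [11] addr=0xa blk=2 s=0: MISS | VC [6, 8]
  [12] addr=0x12 blk=4 s=0: MISS | VC [6, 8, 2]
  [13] addr=0x8 blk=2 s=0: VC-HIT | VC [6, 8, 4]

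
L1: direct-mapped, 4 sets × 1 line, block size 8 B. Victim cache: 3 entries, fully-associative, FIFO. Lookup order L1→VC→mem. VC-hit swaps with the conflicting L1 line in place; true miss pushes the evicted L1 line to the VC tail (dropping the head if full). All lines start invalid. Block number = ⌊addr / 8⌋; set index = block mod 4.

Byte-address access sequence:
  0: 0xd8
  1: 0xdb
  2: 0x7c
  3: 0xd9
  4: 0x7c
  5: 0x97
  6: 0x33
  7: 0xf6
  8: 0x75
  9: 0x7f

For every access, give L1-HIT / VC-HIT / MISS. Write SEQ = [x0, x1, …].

#0 0xd8→b27/s3 MISS; vc=[]
#1 0xdb→b27/s3 L1-HIT; vc=[]
#2 0x7c→b15/s3 MISS; vc=[27]
#3 0xd9→b27/s3 VC-HIT; vc=[15]
#4 0x7c→b15/s3 VC-HIT; vc=[27]
#5 0x97→b18/s2 MISS; vc=[27]
#6 0x33→b6/s2 MISS; vc=[27,18]
#7 0xf6→b30/s2 MISS; vc=[27,18,6]
#8 0x75→b14/s2 MISS; vc=[18,6,30]
#9 0x7f→b15/s3 L1-HIT; vc=[18,6,30]

SEQ = [MISS, L1-HIT, MISS, VC-HIT, VC-HIT, MISS, MISS, MISS, MISS, L1-HIT]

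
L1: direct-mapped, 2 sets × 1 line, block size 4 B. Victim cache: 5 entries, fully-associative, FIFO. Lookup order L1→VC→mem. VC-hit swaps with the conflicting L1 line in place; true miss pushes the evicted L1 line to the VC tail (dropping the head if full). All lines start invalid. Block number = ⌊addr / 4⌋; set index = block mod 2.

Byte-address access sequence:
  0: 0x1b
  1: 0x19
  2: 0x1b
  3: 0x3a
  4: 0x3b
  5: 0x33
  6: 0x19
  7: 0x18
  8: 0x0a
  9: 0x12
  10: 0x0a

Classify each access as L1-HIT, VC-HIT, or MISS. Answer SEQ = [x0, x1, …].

SEQ = [MISS, L1-HIT, L1-HIT, MISS, L1-HIT, MISS, VC-HIT, L1-HIT, MISS, MISS, VC-HIT]

0: 0x1b (blk 6, set 0) → MISS  vc=[]
1: 0x19 (blk 6, set 0) → L1-HIT  vc=[]
2: 0x1b (blk 6, set 0) → L1-HIT  vc=[]
3: 0x3a (blk 14, set 0) → MISS  vc=[6]
4: 0x3b (blk 14, set 0) → L1-HIT  vc=[6]
5: 0x33 (blk 12, set 0) → MISS  vc=[6, 14]
6: 0x19 (blk 6, set 0) → VC-HIT  vc=[12, 14]
7: 0x18 (blk 6, set 0) → L1-HIT  vc=[12, 14]
8: 0xa (blk 2, set 0) → MISS  vc=[12, 14, 6]
9: 0x12 (blk 4, set 0) → MISS  vc=[12, 14, 6, 2]
10: 0xa (blk 2, set 0) → VC-HIT  vc=[12, 14, 6, 4]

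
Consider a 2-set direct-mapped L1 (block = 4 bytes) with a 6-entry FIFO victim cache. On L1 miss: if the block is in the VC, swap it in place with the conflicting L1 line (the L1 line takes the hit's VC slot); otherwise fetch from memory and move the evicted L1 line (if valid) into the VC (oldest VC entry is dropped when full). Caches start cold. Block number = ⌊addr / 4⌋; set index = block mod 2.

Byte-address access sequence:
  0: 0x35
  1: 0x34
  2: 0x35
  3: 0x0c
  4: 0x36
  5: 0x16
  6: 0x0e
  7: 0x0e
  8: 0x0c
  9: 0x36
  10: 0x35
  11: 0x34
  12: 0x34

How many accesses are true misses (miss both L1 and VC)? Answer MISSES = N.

#0 0x35→b13/s1 MISS; vc=[]
#1 0x34→b13/s1 L1-HIT; vc=[]
#2 0x35→b13/s1 L1-HIT; vc=[]
#3 0xc→b3/s1 MISS; vc=[13]
#4 0x36→b13/s1 VC-HIT; vc=[3]
#5 0x16→b5/s1 MISS; vc=[3,13]
#6 0xe→b3/s1 VC-HIT; vc=[5,13]
#7 0xe→b3/s1 L1-HIT; vc=[5,13]
#8 0xc→b3/s1 L1-HIT; vc=[5,13]
#9 0x36→b13/s1 VC-HIT; vc=[5,3]
#10 0x35→b13/s1 L1-HIT; vc=[5,3]
#11 0x34→b13/s1 L1-HIT; vc=[5,3]
#12 0x34→b13/s1 L1-HIT; vc=[5,3]

MISSES = 3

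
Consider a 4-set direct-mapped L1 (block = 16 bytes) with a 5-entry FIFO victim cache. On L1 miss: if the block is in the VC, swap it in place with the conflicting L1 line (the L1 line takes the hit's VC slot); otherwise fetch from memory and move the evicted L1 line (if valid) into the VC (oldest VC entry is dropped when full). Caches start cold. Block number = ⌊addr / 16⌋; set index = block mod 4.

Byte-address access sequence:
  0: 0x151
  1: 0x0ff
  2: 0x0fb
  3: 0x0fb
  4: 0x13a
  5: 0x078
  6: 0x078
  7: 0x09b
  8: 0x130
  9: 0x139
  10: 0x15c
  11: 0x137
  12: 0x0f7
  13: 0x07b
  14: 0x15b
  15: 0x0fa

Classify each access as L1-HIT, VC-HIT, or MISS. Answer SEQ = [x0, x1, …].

SEQ = [MISS, MISS, L1-HIT, L1-HIT, MISS, MISS, L1-HIT, MISS, VC-HIT, L1-HIT, VC-HIT, L1-HIT, VC-HIT, VC-HIT, L1-HIT, VC-HIT]

#0 0x151→b21/s1 MISS; vc=[]
#1 0xff→b15/s3 MISS; vc=[]
#2 0xfb→b15/s3 L1-HIT; vc=[]
#3 0xfb→b15/s3 L1-HIT; vc=[]
#4 0x13a→b19/s3 MISS; vc=[15]
#5 0x78→b7/s3 MISS; vc=[15,19]
#6 0x78→b7/s3 L1-HIT; vc=[15,19]
#7 0x9b→b9/s1 MISS; vc=[15,19,21]
#8 0x130→b19/s3 VC-HIT; vc=[15,7,21]
#9 0x139→b19/s3 L1-HIT; vc=[15,7,21]
#10 0x15c→b21/s1 VC-HIT; vc=[15,7,9]
#11 0x137→b19/s3 L1-HIT; vc=[15,7,9]
#12 0xf7→b15/s3 VC-HIT; vc=[19,7,9]
#13 0x7b→b7/s3 VC-HIT; vc=[19,15,9]
#14 0x15b→b21/s1 L1-HIT; vc=[19,15,9]
#15 0xfa→b15/s3 VC-HIT; vc=[19,7,9]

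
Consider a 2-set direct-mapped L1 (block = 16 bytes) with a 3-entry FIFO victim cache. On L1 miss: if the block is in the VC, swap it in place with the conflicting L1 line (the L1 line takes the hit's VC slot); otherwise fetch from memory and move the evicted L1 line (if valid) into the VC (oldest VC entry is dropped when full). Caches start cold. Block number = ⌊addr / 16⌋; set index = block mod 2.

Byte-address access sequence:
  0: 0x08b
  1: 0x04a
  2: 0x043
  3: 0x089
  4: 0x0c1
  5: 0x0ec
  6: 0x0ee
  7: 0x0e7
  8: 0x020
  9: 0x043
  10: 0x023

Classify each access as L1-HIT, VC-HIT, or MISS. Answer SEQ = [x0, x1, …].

SEQ = [MISS, MISS, L1-HIT, VC-HIT, MISS, MISS, L1-HIT, L1-HIT, MISS, MISS, VC-HIT]

  [0] addr=0x8b blk=8 s=0: MISS | VC []
  [1] addr=0x4a blk=4 s=0: MISS | VC [8]
  [2] addr=0x43 blk=4 s=0: L1-HIT | VC [8]
  [3] addr=0x89 blk=8 s=0: VC-HIT | VC [4]
  [4] addr=0xc1 blk=12 s=0: MISS | VC [4, 8]
  [5] addr=0xec blk=14 s=0: MISS | VC [4, 8, 12]
  [6] addr=0xee blk=14 s=0: L1-HIT | VC [4, 8, 12]
  [7] addr=0xe7 blk=14 s=0: L1-HIT | VC [4, 8, 12]
  [8] addr=0x20 blk=2 s=0: MISS | VC [8, 12, 14]
  [9] addr=0x43 blk=4 s=0: MISS | VC [12, 14, 2]
  [10] addr=0x23 blk=2 s=0: VC-HIT | VC [12, 14, 4]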